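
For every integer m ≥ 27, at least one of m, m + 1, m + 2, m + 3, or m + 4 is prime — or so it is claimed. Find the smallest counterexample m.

m = 32

m = 27: 29 is prime.
m = 28: 29 is prime.
m = 29: 29 is prime.
m = 30: 31 is prime.
m = 31: 31 is prime.
m = 32: 32 = 2 × 16; 33 = 3 × 11; 34 = 2 × 17; 35 = 5 × 7; 36 = 2 × 18 — all composite.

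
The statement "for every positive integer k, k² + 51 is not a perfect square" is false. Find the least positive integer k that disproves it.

k = 7

The first 6 eligible values, up to k = 6, all satisfy the conclusion.
k = 7: 7² + 51 = 100 = 10², a perfect square.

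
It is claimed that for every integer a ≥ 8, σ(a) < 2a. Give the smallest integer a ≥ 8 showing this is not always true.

a = 12

We need the least integer a ≥ 8 for which the claim fails.
a = 8: σ(8) = 15; 15 < 16.
a = 9: σ(9) = 13; 13 < 18.
a = 10: σ(10) = 18; 18 < 20.
a = 11: σ(11) = 12; 12 < 22.
a = 12: σ(12) = 28; 28 ≥ 24.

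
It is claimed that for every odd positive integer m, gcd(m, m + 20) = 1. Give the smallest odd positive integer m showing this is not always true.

We need the least odd positive integer m for which gcd(m, m + 20) > 1.
m = 1: gcd(1, 21) = 1.
m = 3: gcd(3, 23) = 1.
m = 5: gcd(5, 25) = 5.
Thus m = 5 disproves the claim, and no smaller m works.

m = 5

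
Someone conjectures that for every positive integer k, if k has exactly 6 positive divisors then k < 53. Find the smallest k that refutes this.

For k = 12, 18, 20, 28, 32, 44, 45, 50, 52 the conclusion holds.
k = 63: τ(63) = 6; 63 ≥ 53.

k = 63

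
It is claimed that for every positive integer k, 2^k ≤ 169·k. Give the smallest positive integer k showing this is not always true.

k = 11

We need the least positive integer k for which 2^k > 169·k.
For k = 1, 2, 3, 4, 5, 6, 7, 8, 9, 10 the conclusion holds.
k = 11: 2^k = 2048 and 169·k = 1859, so 2048 > 1859.
Hence k = 11 is a counterexample.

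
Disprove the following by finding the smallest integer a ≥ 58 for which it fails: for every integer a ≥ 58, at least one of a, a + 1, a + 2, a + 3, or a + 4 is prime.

a = 62

Check each integer a ≥ 58 in order until a, a + 1, a + 2, a + 3, a + 4 are all composite.
The first 4 eligible values, up to a = 61, all satisfy the conclusion.
a = 62: 62 = 2 × 31; 63 = 3 × 21; 64 = 2 × 32; 65 = 5 × 13; 66 = 2 × 33 — all composite.
Thus a = 62 disproves the claim, and no smaller a works.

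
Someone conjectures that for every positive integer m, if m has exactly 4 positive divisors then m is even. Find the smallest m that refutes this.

Check each positive integer m in order until m has exactly 4 positive divisors but m is odd.
For m = 6, 8, 10, 14 the conclusion holds.
m = 15: divisors of 15: 1, 3, 5, 15; 15 is odd.
Hence m = 15 is a counterexample.

m = 15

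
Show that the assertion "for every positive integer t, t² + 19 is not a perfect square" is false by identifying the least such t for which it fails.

t = 9

We need the least positive integer t for which t² + 19 is a perfect square.
t = 1: 1² + 19 = 20, not a perfect square.
t = 2: 2² + 19 = 23, not a perfect square.
t = 3: 3² + 19 = 28, not a perfect square.
t = 4: 4² + 19 = 35, not a perfect square.
t = 5: 5² + 19 = 44, not a perfect square.
t = 6: 6² + 19 = 55, not a perfect square.
t = 7: 7² + 19 = 68, not a perfect square.
t = 8: 8² + 19 = 83, not a perfect square.
t = 9: 9² + 19 = 100 = 10², a perfect square.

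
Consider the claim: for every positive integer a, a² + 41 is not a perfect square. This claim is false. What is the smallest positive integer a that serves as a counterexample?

We need the least positive integer a for which a² + 41 is a perfect square.
For a = 1, 2, 3, 4, …, 17, 18, 19 the conclusion holds.
a = 20: 20² + 41 = 441 = 21², a perfect square.

a = 20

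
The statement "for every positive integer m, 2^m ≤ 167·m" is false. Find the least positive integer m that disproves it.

m = 11

We need the least positive integer m for which 2^m > 167·m.
For m = 1, 2, 3, 4, 5, 6, 7, 8, 9, 10 the conclusion holds.
m = 11: 2^m = 2048 and 167·m = 1837, so 2048 > 1837.
So m = 11 is the smallest counterexample.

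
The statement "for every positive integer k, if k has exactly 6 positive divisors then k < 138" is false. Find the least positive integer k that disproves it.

We need the least positive integer k for which k has exactly 6 positive divisors but the claim fails.
For k = 12, 18, 20, 28, …, 116, 117, 124 the conclusion holds.
k = 147: τ(147) = 6; 147 ≥ 138.
Thus k = 147 disproves the claim, and no smaller k works.

k = 147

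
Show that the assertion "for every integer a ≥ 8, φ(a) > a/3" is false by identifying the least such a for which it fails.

a = 12

We need the least integer a ≥ 8 for which the claim fails.
The first 4 eligible values, up to a = 11, all satisfy the conclusion.
a = 12: φ(12) = 4 and 12/3 = 4, so φ(12) ≤ 12/3.
So a = 12 is the smallest counterexample.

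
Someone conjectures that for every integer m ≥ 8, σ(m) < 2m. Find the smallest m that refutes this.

m = 12

Check each integer m ≥ 8 in order until the claim fails.
For m = 8, 9, 10, 11 the conclusion holds.
m = 12: σ(12) = 28; 28 ≥ 24.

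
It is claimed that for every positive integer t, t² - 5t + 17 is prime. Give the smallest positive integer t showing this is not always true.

t = 13

Check each positive integer t in order until t² - 5t + 17 is not prime.
For t = 1, 2, 3, 4, …, 10, 11, 12 the conclusion holds.
t = 13: t² - 5t + 17 = 121 = 11 × 11, composite.
Thus t = 13 disproves the claim, and no smaller t works.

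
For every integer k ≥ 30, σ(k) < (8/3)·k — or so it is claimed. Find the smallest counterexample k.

k = 60

For k = 30, 31, 32, 33, …, 57, 58, 59 the conclusion holds.
k = 60: σ(60) = 168; 168 ≥ 160.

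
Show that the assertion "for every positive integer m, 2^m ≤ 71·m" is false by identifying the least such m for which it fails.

m = 10

Check each positive integer m in order until 2^m > 71·m.
For m = 1, 2, 3, 4, 5, 6, 7, 8, 9 the conclusion holds.
m = 10: 2^m = 1024 and 71·m = 710, so 1024 > 710.
So m = 10 is the smallest counterexample.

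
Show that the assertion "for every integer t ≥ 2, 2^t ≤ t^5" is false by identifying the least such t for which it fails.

t = 23

We need the least integer t ≥ 2 for which 2^t > t^5.
For t = 2, 3, 4, 5, …, 20, 21, 22 the conclusion holds.
t = 23: 2^t = 8388608 and t^5 = 6436343, so 8388608 > 6436343.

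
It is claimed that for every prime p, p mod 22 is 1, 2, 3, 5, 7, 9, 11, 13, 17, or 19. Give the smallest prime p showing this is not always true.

p = 37

We need the least prime p for which the claim fails.
For p = 2, 3, 5, 7, …, 23, 29, 31 the conclusion holds.
p = 37: 37 mod 22 = 15 — not in {1, 2, 3, 5, 7, 9, 11, 13, 17, 19}.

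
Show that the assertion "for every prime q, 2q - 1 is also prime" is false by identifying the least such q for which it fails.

q = 5

We need the least prime q for which 2q - 1 is not prime.
q = 2: 2q - 1 = 3, prime.
q = 3: 2q - 1 = 5, prime.
q = 5: 2q - 1 = 9 = 3 × 3, not prime.
Thus q = 5 disproves the claim, and no smaller q works.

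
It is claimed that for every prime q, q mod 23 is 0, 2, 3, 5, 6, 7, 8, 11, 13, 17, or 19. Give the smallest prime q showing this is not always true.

q = 37

A counterexample is any prime q such that the claim fails; we check each in order.
The first 11 eligible values, up to q = 31, all satisfy the conclusion.
q = 37: 37 mod 23 = 14 — not in {0, 2, 3, 5, 6, 7, 8, 11, 13, 17, 19}.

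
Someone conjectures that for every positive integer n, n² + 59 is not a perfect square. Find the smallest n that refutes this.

We need the least positive integer n for which n² + 59 is a perfect square.
For n = 1, 2, 3, 4, …, 26, 27, 28 the conclusion holds.
n = 29: 29² + 59 = 900 = 30², a perfect square.
Thus n = 29 disproves the claim, and no smaller n works.

n = 29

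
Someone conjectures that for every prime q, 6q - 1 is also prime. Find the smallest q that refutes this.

We need the least prime q for which 6q - 1 is not prime.
q = 2: 6q - 1 = 11, prime.
q = 3: 6q - 1 = 17, prime.
q = 5: 6q - 1 = 29, prime.
q = 7: 6q - 1 = 41, prime.
q = 11: 6q - 1 = 65 = 5 × 13, not prime.

q = 11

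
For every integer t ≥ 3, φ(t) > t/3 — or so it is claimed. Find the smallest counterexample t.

t = 6

We need the least integer t ≥ 3 for which the claim fails.
t = 3: φ(3) = 2 and 3/3 = 1, so φ(3) > 3/3.
t = 4: φ(4) = 2 and 4/3 = 4/3, so φ(4) > 4/3.
t = 5: φ(5) = 4 and 5/3 = 5/3, so φ(5) > 5/3.
t = 6: φ(6) = 2 and 6/3 = 2, so φ(6) ≤ 6/3.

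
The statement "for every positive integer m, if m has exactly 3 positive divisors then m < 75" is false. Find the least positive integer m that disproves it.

For m = 4, 9, 25, 49 the conclusion holds.
m = 121: τ(121) = 3; 121 ≥ 75.
Hence m = 121 is a counterexample.

m = 121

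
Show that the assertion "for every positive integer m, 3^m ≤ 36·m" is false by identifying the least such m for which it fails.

m = 5

A counterexample is any positive integer m such that 3^m > 36·m; we check each in order.
The first 4 eligible values, up to m = 4, all satisfy the conclusion.
m = 5: 3^m = 243 and 36·m = 180, so 243 > 180.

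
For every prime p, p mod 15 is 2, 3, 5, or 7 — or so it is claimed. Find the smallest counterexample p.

We need the least prime p for which the claim fails.
For p = 2, 3, 5, 7 the conclusion holds.
p = 11: 11 mod 15 = 11 — not in {2, 3, 5, 7}.

p = 11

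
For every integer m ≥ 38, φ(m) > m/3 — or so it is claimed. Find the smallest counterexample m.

m = 38: φ(38) = 18 and 38/3 = 38/3, so φ(38) > 38/3.
m = 39: φ(39) = 24 and 39/3 = 13, so φ(39) > 39/3.
m = 40: φ(40) = 16 and 40/3 = 40/3, so φ(40) > 40/3.
m = 41: φ(41) = 40 and 41/3 = 41/3, so φ(41) > 41/3.
m = 42: φ(42) = 12 and 42/3 = 14, so φ(42) ≤ 42/3.
So m = 42 is the smallest counterexample.

m = 42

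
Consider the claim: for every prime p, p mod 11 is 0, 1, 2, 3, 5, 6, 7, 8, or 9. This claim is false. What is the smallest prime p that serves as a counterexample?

The first 11 eligible values, up to p = 31, all satisfy the conclusion.
p = 37: 37 mod 11 = 4 — not in {0, 1, 2, 3, 5, 6, 7, 8, 9}.

p = 37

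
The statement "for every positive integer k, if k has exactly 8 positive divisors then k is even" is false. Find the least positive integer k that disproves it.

k = 105

Check each positive integer k in order until k has exactly 8 positive divisors but k is odd.
The first 12 eligible values, up to k = 104, all satisfy the conclusion.
k = 105: divisors of 105: 1, 3, 5, 7, 15, 21, 35, 105; 105 is odd.
Hence k = 105 is a counterexample.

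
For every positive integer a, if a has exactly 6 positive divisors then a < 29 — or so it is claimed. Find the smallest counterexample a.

a = 32

a = 12: τ(12) = 6; 12 < 29.
a = 18: τ(18) = 6; 18 < 29.
a = 20: τ(20) = 6; 20 < 29.
a = 28: τ(28) = 6; 28 < 29.
a = 32: τ(32) = 6; 32 ≥ 29.
Thus a = 32 disproves the claim, and no smaller a works.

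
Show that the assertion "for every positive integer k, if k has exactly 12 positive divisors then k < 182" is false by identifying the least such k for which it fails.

k = 198

We need the least positive integer k for which k has exactly 12 positive divisors but the claim fails.
For k = 60, 72, 84, 90, …, 150, 156, 160 the conclusion holds.
k = 198: τ(198) = 12; 198 ≥ 182.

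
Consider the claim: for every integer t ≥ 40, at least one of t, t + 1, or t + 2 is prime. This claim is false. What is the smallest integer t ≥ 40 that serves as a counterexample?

We need the least integer t ≥ 40 for which t, t + 1, t + 2 are all composite.
The first 4 eligible values, up to t = 43, all satisfy the conclusion.
t = 44: 44 = 2 × 22; 45 = 3 × 15; 46 = 2 × 23 — all composite.
So t = 44 is the smallest counterexample.

t = 44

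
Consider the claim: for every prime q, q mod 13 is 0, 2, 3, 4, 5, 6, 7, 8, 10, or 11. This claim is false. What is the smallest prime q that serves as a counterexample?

We need the least prime q for which the claim fails.
The first 15 eligible values, up to q = 47, all satisfy the conclusion.
q = 53: 53 mod 13 = 1 — not in {0, 2, 3, 4, 5, 6, 7, 8, 10, 11}.

q = 53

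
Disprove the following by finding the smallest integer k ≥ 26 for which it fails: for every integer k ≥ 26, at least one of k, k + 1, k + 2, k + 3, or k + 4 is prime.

k = 32

We need the least integer k ≥ 26 for which k, k + 1, k + 2, k + 3, k + 4 are all composite.
k = 26: 29 is prime.
k = 27: 29 is prime.
k = 28: 29 is prime.
k = 29: 29 is prime.
k = 30: 31 is prime.
k = 31: 31 is prime.
k = 32: 32 = 2 × 16; 33 = 3 × 11; 34 = 2 × 17; 35 = 5 × 7; 36 = 2 × 18 — all composite.
So k = 32 is the smallest counterexample.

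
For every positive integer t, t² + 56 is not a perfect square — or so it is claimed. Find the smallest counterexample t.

We need the least positive integer t for which t² + 56 is a perfect square.
For t = 1, 2, 3, 4 the conclusion holds.
t = 5: 5² + 56 = 81 = 9², a perfect square.

t = 5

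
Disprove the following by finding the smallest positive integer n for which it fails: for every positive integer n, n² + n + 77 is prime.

n = 6

For n = 1, 2, 3, 4, 5 the conclusion holds.
n = 6: n² + n + 77 = 119 = 7 × 17, composite.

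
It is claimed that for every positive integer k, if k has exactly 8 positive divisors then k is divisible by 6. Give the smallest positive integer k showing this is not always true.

k = 40

Check each positive integer k in order until k has exactly 8 positive divisors but k is not divisible by 6.
k = 24: τ(24) = 8; 24 mod 6 = 0.
k = 30: τ(30) = 8; 30 mod 6 = 0.
k = 40: τ(40) = 8; 40 mod 6 = 4.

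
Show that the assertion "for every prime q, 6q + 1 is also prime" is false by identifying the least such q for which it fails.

A counterexample is any prime q such that 6q + 1 is not prime; we check each in order.
For q = 2, 3, 5, 7, 11, 13, 17 the conclusion holds.
q = 19: 6q + 1 = 115 = 5 × 23, not prime.

q = 19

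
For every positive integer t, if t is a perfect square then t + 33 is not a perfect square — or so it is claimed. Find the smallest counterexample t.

t = 16

A counterexample is any positive integer t such that t is a perfect square but t + 33 is a perfect square; we check each in order.
For t = 1, 4, 9 the conclusion holds.
t = 16: 16 = 4² and 16 + 33 = 49 = 7².
Hence t = 16 is a counterexample.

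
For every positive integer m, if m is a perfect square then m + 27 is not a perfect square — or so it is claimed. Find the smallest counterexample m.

m = 9

We need the least positive integer m for which m is a perfect square but m + 27 is a perfect square.
For m = 1, 4 the conclusion holds.
m = 9: 9 = 3² and 9 + 27 = 36 = 6².
Hence m = 9 is a counterexample.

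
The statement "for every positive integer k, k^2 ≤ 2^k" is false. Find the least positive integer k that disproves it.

A counterexample is any positive integer k such that k^2 > 2^k; we check each in order.
For k = 1, 2 the conclusion holds.
k = 3: k^2 = 9 and 2^k = 8, so 9 > 8.
Thus k = 3 disproves the claim, and no smaller k works.

k = 3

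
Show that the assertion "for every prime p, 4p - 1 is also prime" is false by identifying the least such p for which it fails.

p = 7

Check each prime p in order until 4p - 1 is not prime.
For p = 2, 3, 5 the conclusion holds.
p = 7: 4p - 1 = 27 = 3 × 9, not prime.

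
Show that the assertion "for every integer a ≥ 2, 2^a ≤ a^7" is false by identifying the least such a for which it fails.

A counterexample is any integer a ≥ 2 such that 2^a > a^7; we check each in order.
For a = 2, 3, 4, 5, …, 34, 35, 36 the conclusion holds.
a = 37: 2^a = 137438953472 and a^7 = 94931877133, so 137438953472 > 94931877133.
So a = 37 is the smallest counterexample.

a = 37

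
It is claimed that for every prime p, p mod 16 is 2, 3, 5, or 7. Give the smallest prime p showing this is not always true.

p = 11

Check each prime p in order until the claim fails.
p = 2: 2 mod 16 = 2.
p = 3: 3 mod 16 = 3.
p = 5: 5 mod 16 = 5.
p = 7: 7 mod 16 = 7.
p = 11: 11 mod 16 = 11 — not in {2, 3, 5, 7}.
So p = 11 is the smallest counterexample.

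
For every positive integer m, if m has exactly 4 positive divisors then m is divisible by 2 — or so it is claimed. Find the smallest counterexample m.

m = 15

We need the least positive integer m for which m has exactly 4 positive divisors but m is not divisible by 2.
The first 4 eligible values, up to m = 14, all satisfy the conclusion.
m = 15: τ(15) = 4; 15 mod 2 = 1.
So m = 15 is the smallest counterexample.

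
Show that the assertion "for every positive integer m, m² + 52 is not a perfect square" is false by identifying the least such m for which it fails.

For m = 1, 2, 3, 4, …, 9, 10, 11 the conclusion holds.
m = 12: 12² + 52 = 196 = 14², a perfect square.
Hence m = 12 is a counterexample.

m = 12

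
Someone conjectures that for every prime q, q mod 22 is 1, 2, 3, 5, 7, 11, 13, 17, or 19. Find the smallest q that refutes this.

A counterexample is any prime q such that the claim fails; we check each in order.
For q = 2, 3, 5, 7, 11, 13, 17, 19, 23, 29 the conclusion holds.
q = 31: 31 mod 22 = 9 — not in {1, 2, 3, 5, 7, 11, 13, 17, 19}.
Thus q = 31 disproves the claim, and no smaller q works.

q = 31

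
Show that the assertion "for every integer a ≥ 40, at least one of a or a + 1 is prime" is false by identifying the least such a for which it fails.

Check each integer a ≥ 40 in order until a, a + 1 are both composite.
For a = 40, 41, 42, 43 the conclusion holds.
a = 44: 44 = 2 × 22; 45 = 3 × 15 — both composite.
Thus a = 44 disproves the claim, and no smaller a works.

a = 44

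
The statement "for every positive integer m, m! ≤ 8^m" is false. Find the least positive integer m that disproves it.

Check each positive integer m in order until m! > 8^m.
The first 19 eligible values, up to m = 19, all satisfy the conclusion.
m = 20: m! = 2432902008176640000 and 8^m = 1152921504606846976, so 2432902008176640000 > 1152921504606846976.
Hence m = 20 is a counterexample.

m = 20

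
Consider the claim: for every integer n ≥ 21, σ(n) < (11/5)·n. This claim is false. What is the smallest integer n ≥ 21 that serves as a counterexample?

Check each integer n ≥ 21 in order until the claim fails.
For n = 21, 22, 23 the conclusion holds.
n = 24: σ(24) = 60; 60 ≥ 264/5.

n = 24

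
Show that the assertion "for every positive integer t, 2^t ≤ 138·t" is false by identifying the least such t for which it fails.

t = 11

A counterexample is any positive integer t such that 2^t > 138·t; we check each in order.
For t = 1, 2, 3, 4, 5, 6, 7, 8, 9, 10 the conclusion holds.
t = 11: 2^t = 2048 and 138·t = 1518, so 2048 > 1518.
So t = 11 is the smallest counterexample.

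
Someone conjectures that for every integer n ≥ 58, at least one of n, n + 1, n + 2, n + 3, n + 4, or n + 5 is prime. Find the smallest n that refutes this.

n = 90

The first 32 eligible values, up to n = 89, all satisfy the conclusion.
n = 90: 90 = 2 × 45; 91 = 7 × 13; 92 = 2 × 46; 93 = 3 × 31; 94 = 2 × 47; 95 = 5 × 19 — all composite.
So n = 90 is the smallest counterexample.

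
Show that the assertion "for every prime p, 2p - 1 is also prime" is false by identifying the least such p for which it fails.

p = 5

We need the least prime p for which 2p - 1 is not prime.
For p = 2, 3 the conclusion holds.
p = 5: 2p - 1 = 9 = 3 × 3, not prime.
Thus p = 5 disproves the claim, and no smaller p works.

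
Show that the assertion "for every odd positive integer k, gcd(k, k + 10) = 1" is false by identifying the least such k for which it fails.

Check each odd positive integer k in order until gcd(k, k + 10) > 1.
k = 1: gcd(1, 11) = 1.
k = 3: gcd(3, 13) = 1.
k = 5: gcd(5, 15) = 5.

k = 5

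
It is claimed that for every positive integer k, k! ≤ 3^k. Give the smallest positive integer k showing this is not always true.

Check each positive integer k in order until k! > 3^k.
For k = 1, 2, 3, 4, 5, 6 the conclusion holds.
k = 7: k! = 5040 and 3^k = 2187, so 5040 > 2187.

k = 7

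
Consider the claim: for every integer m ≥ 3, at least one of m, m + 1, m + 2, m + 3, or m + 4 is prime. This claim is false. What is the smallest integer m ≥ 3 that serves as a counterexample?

m = 24

The first 21 eligible values, up to m = 23, all satisfy the conclusion.
m = 24: 24 = 2 × 12; 25 = 5 × 5; 26 = 2 × 13; 27 = 3 × 9; 28 = 2 × 14 — all composite.
Hence m = 24 is a counterexample.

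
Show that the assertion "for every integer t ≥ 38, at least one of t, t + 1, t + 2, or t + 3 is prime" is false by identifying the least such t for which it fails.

t = 48

A counterexample is any integer t ≥ 38 such that t, t + 1, t + 2, t + 3 are all composite; we check each in order.
For t = 38, 39, 40, 41, 42, 43, 44, 45, 46, 47 the conclusion holds.
t = 48: 48 = 2 × 24; 49 = 7 × 7; 50 = 2 × 25; 51 = 3 × 17 — all composite.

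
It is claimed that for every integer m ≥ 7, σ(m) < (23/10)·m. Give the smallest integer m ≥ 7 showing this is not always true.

A counterexample is any integer m ≥ 7 such that the claim fails; we check each in order.
For m = 7, 8, 9, 10, 11 the conclusion holds.
m = 12: σ(12) = 28; 28 ≥ 138/5.
Thus m = 12 disproves the claim, and no smaller m works.

m = 12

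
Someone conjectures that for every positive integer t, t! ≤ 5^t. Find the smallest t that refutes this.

t = 12

We need the least positive integer t for which t! > 5^t.
For t = 1, 2, 3, 4, …, 9, 10, 11 the conclusion holds.
t = 12: t! = 479001600 and 5^t = 244140625, so 479001600 > 244140625.
Thus t = 12 disproves the claim, and no smaller t works.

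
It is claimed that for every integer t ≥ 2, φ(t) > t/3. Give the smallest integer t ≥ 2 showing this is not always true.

t = 6

t = 2: φ(2) = 1 and 2/3 = 2/3, so φ(2) > 2/3.
t = 3: φ(3) = 2 and 3/3 = 1, so φ(3) > 3/3.
t = 4: φ(4) = 2 and 4/3 = 4/3, so φ(4) > 4/3.
t = 5: φ(5) = 4 and 5/3 = 5/3, so φ(5) > 5/3.
t = 6: φ(6) = 2 and 6/3 = 2, so φ(6) ≤ 6/3.
So t = 6 is the smallest counterexample.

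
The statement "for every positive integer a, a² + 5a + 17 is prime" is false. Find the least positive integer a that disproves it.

a = 8

We need the least positive integer a for which a² + 5a + 17 is not prime.
a = 1: a² + 5a + 17 = 23, prime.
a = 2: a² + 5a + 17 = 31, prime.
a = 3: a² + 5a + 17 = 41, prime.
a = 4: a² + 5a + 17 = 53, prime.
a = 5: a² + 5a + 17 = 67, prime.
a = 6: a² + 5a + 17 = 83, prime.
a = 7: a² + 5a + 17 = 101, prime.
a = 8: a² + 5a + 17 = 121 = 11 × 11, composite.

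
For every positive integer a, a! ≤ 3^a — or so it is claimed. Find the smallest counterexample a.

a = 7

The first 6 eligible values, up to a = 6, all satisfy the conclusion.
a = 7: a! = 5040 and 3^a = 2187, so 5040 > 2187.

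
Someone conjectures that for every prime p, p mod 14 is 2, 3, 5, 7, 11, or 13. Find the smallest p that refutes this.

p = 23

Check each prime p in order until the claim fails.
The first 8 eligible values, up to p = 19, all satisfy the conclusion.
p = 23: 23 mod 14 = 9 — not in {2, 3, 5, 7, 11, 13}.
Hence p = 23 is a counterexample.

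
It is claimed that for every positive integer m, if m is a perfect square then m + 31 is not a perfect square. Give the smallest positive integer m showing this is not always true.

For m = 1, 4, 9, 16, …, 144, 169, 196 the conclusion holds.
m = 225: 225 = 15² and 225 + 31 = 256 = 16².

m = 225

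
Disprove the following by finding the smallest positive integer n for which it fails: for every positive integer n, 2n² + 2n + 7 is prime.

A counterexample is any positive integer n such that 2n² + 2n + 7 is not prime; we check each in order.
n = 1: 2n² + 2n + 7 = 11, prime.
n = 2: 2n² + 2n + 7 = 19, prime.
n = 3: 2n² + 2n + 7 = 31, prime.
n = 4: 2n² + 2n + 7 = 47, prime.
n = 5: 2n² + 2n + 7 = 67, prime.
n = 6: 2n² + 2n + 7 = 91 = 7 × 13, composite.
Thus n = 6 disproves the claim, and no smaller n works.

n = 6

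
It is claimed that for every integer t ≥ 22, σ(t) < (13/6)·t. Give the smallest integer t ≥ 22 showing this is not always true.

A counterexample is any integer t ≥ 22 such that the claim fails; we check each in order.
t = 22: σ(22) = 36; 36 < 143/3.
t = 23: σ(23) = 24; 24 < 299/6.
t = 24: σ(24) = 60; 60 ≥ 52.

t = 24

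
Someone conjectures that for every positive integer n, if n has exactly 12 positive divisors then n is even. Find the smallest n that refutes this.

Check each positive integer n in order until n has exactly 12 positive divisors but n is odd.
The first 24 eligible values, up to n = 308, all satisfy the conclusion.
n = 315: divisors of 315: 12 divisors; 315 is odd.
So n = 315 is the smallest counterexample.

n = 315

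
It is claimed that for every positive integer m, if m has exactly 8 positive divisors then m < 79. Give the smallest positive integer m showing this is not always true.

m = 88

A counterexample is any positive integer m such that m has exactly 8 positive divisors but the claim fails; we check each in order.
For m = 24, 30, 40, 42, 54, 56, 66, 70, 78 the conclusion holds.
m = 88: τ(88) = 8; 88 ≥ 79.
So m = 88 is the smallest counterexample.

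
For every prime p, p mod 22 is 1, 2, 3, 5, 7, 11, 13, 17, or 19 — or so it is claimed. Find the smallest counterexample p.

p = 31

For p = 2, 3, 5, 7, 11, 13, 17, 19, 23, 29 the conclusion holds.
p = 31: 31 mod 22 = 9 — not in {1, 2, 3, 5, 7, 11, 13, 17, 19}.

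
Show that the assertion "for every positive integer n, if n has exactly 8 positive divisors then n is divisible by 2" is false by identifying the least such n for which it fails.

A counterexample is any positive integer n such that n has exactly 8 positive divisors but n is not divisible by 2; we check each in order.
For n = 24, 30, 40, 42, …, 88, 102, 104 the conclusion holds.
n = 105: τ(105) = 8; 105 mod 2 = 1.

n = 105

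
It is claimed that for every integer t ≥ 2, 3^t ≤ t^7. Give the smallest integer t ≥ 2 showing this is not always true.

t = 19

We need the least integer t ≥ 2 for which 3^t > t^7.
The first 17 eligible values, up to t = 18, all satisfy the conclusion.
t = 19: 3^t = 1162261467 and t^7 = 893871739, so 1162261467 > 893871739.
Thus t = 19 disproves the claim, and no smaller t works.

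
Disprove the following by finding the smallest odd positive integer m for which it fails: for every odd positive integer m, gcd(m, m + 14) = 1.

Check each odd positive integer m in order until gcd(m, m + 14) > 1.
For m = 1, 3, 5 the conclusion holds.
m = 7: gcd(7, 21) = 7.

m = 7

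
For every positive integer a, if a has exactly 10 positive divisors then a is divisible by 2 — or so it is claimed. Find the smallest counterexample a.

We need the least positive integer a for which a has exactly 10 positive divisors but a is not divisible by 2.
For a = 48, 80, 112, 162, 176, 208, 272, 304, 368 the conclusion holds.
a = 405: τ(405) = 10; 405 mod 2 = 1.

a = 405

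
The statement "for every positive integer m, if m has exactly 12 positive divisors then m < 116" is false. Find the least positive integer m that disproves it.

The first 6 eligible values, up to m = 108, all satisfy the conclusion.
m = 126: τ(126) = 12; 126 ≥ 116.

m = 126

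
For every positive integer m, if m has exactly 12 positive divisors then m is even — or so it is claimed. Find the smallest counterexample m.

Check each positive integer m in order until m has exactly 12 positive divisors but m is odd.
The first 24 eligible values, up to m = 308, all satisfy the conclusion.
m = 315: divisors of 315: 12 divisors; 315 is odd.
So m = 315 is the smallest counterexample.

m = 315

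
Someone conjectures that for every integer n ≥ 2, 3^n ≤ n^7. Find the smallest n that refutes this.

For n = 2, 3, 4, 5, …, 16, 17, 18 the conclusion holds.
n = 19: 3^n = 1162261467 and n^7 = 893871739, so 1162261467 > 893871739.

n = 19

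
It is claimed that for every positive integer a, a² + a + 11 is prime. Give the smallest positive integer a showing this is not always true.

a = 10

A counterexample is any positive integer a such that a² + a + 11 is not prime; we check each in order.
For a = 1, 2, 3, 4, 5, 6, 7, 8, 9 the conclusion holds.
a = 10: a² + a + 11 = 121 = 11 × 11, composite.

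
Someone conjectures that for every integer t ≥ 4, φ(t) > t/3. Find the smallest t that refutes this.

t = 6

Check each integer t ≥ 4 in order until the claim fails.
t = 4: φ(4) = 2 and 4/3 = 4/3, so φ(4) > 4/3.
t = 5: φ(5) = 4 and 5/3 = 5/3, so φ(5) > 5/3.
t = 6: φ(6) = 2 and 6/3 = 2, so φ(6) ≤ 6/3.
Hence t = 6 is a counterexample.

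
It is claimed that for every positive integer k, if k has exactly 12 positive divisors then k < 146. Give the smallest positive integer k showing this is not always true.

We need the least positive integer k for which k has exactly 12 positive divisors but the claim fails.
For k = 60, 72, 84, 90, 96, 108, 126, 132, 140 the conclusion holds.
k = 150: τ(150) = 12; 150 ≥ 146.
Hence k = 150 is a counterexample.

k = 150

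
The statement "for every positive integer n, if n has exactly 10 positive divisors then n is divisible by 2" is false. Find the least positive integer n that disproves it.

We need the least positive integer n for which n has exactly 10 positive divisors but n is not divisible by 2.
For n = 48, 80, 112, 162, 176, 208, 272, 304, 368 the conclusion holds.
n = 405: τ(405) = 10; 405 mod 2 = 1.

n = 405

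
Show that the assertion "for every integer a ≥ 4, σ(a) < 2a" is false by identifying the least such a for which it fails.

Check each integer a ≥ 4 in order until the claim fails.
For a = 4, 5 the conclusion holds.
a = 6: σ(6) = 12; 12 ≥ 12.
So a = 6 is the smallest counterexample.

a = 6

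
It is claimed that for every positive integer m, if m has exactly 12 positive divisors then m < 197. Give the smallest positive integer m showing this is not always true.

We need the least positive integer m for which m has exactly 12 positive divisors but the claim fails.
For m = 60, 72, 84, 90, …, 150, 156, 160 the conclusion holds.
m = 198: τ(198) = 12; 198 ≥ 197.

m = 198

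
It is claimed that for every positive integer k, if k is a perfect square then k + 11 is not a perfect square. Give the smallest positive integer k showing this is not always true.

For k = 1, 4, 9, 16 the conclusion holds.
k = 25: 25 = 5² and 25 + 11 = 36 = 6².
So k = 25 is the smallest counterexample.

k = 25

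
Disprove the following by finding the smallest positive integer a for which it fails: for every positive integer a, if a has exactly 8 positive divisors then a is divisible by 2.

a = 105

A counterexample is any positive integer a such that a has exactly 8 positive divisors but a is not divisible by 2; we check each in order.
For a = 24, 30, 40, 42, …, 88, 102, 104 the conclusion holds.
a = 105: τ(105) = 8; 105 mod 2 = 1.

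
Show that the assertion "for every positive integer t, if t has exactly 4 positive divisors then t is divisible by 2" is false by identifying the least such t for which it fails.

We need the least positive integer t for which t has exactly 4 positive divisors but t is not divisible by 2.
t = 6: τ(6) = 4; 6 mod 2 = 0.
t = 8: τ(8) = 4; 8 mod 2 = 0.
t = 10: τ(10) = 4; 10 mod 2 = 0.
t = 14: τ(14) = 4; 14 mod 2 = 0.
t = 15: τ(15) = 4; 15 mod 2 = 1.

t = 15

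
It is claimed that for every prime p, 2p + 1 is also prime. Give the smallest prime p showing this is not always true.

p = 2: 2p + 1 = 5, prime.
p = 3: 2p + 1 = 7, prime.
p = 5: 2p + 1 = 11, prime.
p = 7: 2p + 1 = 15 = 3 × 5, not prime.
Thus p = 7 disproves the claim, and no smaller p works.

p = 7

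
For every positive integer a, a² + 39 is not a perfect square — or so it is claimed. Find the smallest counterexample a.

a = 5

A counterexample is any positive integer a such that a² + 39 is a perfect square; we check each in order.
For a = 1, 2, 3, 4 the conclusion holds.
a = 5: 5² + 39 = 64 = 8², a perfect square.
Hence a = 5 is a counterexample.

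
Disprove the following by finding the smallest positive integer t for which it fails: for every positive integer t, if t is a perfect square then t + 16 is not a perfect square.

t = 9

We need the least positive integer t for which t is a perfect square but t + 16 is a perfect square.
t = 1: 1 + 16 = 17, not a perfect square.
t = 4: 4 + 16 = 20, not a perfect square.
t = 9: 9 = 3² and 9 + 16 = 25 = 5².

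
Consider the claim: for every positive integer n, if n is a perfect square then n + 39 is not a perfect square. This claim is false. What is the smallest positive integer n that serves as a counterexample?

A counterexample is any positive integer n such that n is a perfect square but n + 39 is a perfect square; we check each in order.
n = 1: 1 + 39 = 40, not a perfect square.
n = 4: 4 + 39 = 43, not a perfect square.
n = 9: 9 + 39 = 48, not a perfect square.
n = 16: 16 + 39 = 55, not a perfect square.
n = 25: 25 = 5² and 25 + 39 = 64 = 8².
Hence n = 25 is a counterexample.

n = 25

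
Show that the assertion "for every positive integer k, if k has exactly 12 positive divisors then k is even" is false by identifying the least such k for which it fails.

We need the least positive integer k for which k has exactly 12 positive divisors but k is odd.
For k = 60, 72, 84, 90, …, 294, 306, 308 the conclusion holds.
k = 315: divisors of 315: 12 divisors; 315 is odd.
Hence k = 315 is a counterexample.

k = 315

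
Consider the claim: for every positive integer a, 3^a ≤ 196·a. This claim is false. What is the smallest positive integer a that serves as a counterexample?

The first 6 eligible values, up to a = 6, all satisfy the conclusion.
a = 7: 3^a = 2187 and 196·a = 1372, so 2187 > 1372.
Hence a = 7 is a counterexample.

a = 7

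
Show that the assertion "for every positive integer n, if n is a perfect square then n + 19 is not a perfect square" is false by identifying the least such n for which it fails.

A counterexample is any positive integer n such that n is a perfect square but n + 19 is a perfect square; we check each in order.
n = 1: 1 + 19 = 20, not a perfect square.
n = 4: 4 + 19 = 23, not a perfect square.
n = 9: 9 + 19 = 28, not a perfect square.
n = 16: 16 + 19 = 35, not a perfect square.
n = 25: 25 + 19 = 44, not a perfect square.
n = 36: 36 + 19 = 55, not a perfect square.
n = 49: 49 + 19 = 68, not a perfect square.
n = 64: 64 + 19 = 83, not a perfect square.
n = 81: 81 = 9² and 81 + 19 = 100 = 10².
Hence n = 81 is a counterexample.

n = 81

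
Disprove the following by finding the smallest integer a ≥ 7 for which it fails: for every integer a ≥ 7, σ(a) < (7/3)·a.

a = 12

For a = 7, 8, 9, 10, 11 the conclusion holds.
a = 12: σ(12) = 28; 28 ≥ 28.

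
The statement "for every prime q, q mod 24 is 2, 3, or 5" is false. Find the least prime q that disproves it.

q = 7

We need the least prime q for which the claim fails.
q = 2: 2 mod 24 = 2.
q = 3: 3 mod 24 = 3.
q = 5: 5 mod 24 = 5.
q = 7: 7 mod 24 = 7 — not in {2, 3, 5}.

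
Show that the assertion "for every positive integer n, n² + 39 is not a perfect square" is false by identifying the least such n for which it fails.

n = 5

A counterexample is any positive integer n such that n² + 39 is a perfect square; we check each in order.
The first 4 eligible values, up to n = 4, all satisfy the conclusion.
n = 5: 5² + 39 = 64 = 8², a perfect square.
Thus n = 5 disproves the claim, and no smaller n works.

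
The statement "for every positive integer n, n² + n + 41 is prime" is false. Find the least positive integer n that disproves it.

For n = 1, 2, 3, 4, …, 37, 38, 39 the conclusion holds.
n = 40: n² + n + 41 = 1681 = 41 × 41, composite.

n = 40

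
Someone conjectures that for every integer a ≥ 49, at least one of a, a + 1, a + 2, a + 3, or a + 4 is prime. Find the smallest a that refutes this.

a = 54

Check each integer a ≥ 49 in order until a, a + 1, a + 2, a + 3, a + 4 are all composite.
a = 49: 53 is prime.
a = 50: 53 is prime.
a = 51: 53 is prime.
a = 52: 53 is prime.
a = 53: 53 is prime.
a = 54: 54 = 2 × 27; 55 = 5 × 11; 56 = 2 × 28; 57 = 3 × 19; 58 = 2 × 29 — all composite.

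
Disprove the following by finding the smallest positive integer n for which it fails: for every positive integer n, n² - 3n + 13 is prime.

For n = 1, 2, 3, 4, …, 9, 10, 11 the conclusion holds.
n = 12: n² - 3n + 13 = 121 = 11 × 11, composite.

n = 12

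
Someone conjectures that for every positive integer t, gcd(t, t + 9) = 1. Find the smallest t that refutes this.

t = 1: gcd(1, 10) = 1.
t = 2: gcd(2, 11) = 1.
t = 3: gcd(3, 12) = 3.
Thus t = 3 disproves the claim, and no smaller t works.

t = 3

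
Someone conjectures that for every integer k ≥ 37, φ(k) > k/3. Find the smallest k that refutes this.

A counterexample is any integer k ≥ 37 such that the claim fails; we check each in order.
For k = 37, 38, 39, 40, 41 the conclusion holds.
k = 42: φ(42) = 12 and 42/3 = 14, so φ(42) ≤ 42/3.

k = 42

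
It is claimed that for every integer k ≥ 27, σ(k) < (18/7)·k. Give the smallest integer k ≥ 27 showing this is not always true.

k = 48

Check each integer k ≥ 27 in order until the claim fails.
For k = 27, 28, 29, 30, …, 45, 46, 47 the conclusion holds.
k = 48: σ(48) = 124; 124 ≥ 864/7.
Thus k = 48 disproves the claim, and no smaller k works.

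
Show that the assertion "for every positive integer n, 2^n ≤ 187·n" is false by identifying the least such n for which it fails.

n = 12

Check each positive integer n in order until 2^n > 187·n.
The first 11 eligible values, up to n = 11, all satisfy the conclusion.
n = 12: 2^n = 4096 and 187·n = 2244, so 4096 > 2244.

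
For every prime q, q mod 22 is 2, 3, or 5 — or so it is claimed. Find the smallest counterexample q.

We need the least prime q for which the claim fails.
q = 2: 2 mod 22 = 2.
q = 3: 3 mod 22 = 3.
q = 5: 5 mod 22 = 5.
q = 7: 7 mod 22 = 7 — not in {2, 3, 5}.
So q = 7 is the smallest counterexample.

q = 7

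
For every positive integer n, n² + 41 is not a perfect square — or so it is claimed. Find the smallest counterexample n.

For n = 1, 2, 3, 4, …, 17, 18, 19 the conclusion holds.
n = 20: 20² + 41 = 441 = 21², a perfect square.
Thus n = 20 disproves the claim, and no smaller n works.

n = 20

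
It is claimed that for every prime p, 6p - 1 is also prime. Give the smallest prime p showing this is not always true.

p = 11

A counterexample is any prime p such that 6p - 1 is not prime; we check each in order.
p = 2: 6p - 1 = 11, prime.
p = 3: 6p - 1 = 17, prime.
p = 5: 6p - 1 = 29, prime.
p = 7: 6p - 1 = 41, prime.
p = 11: 6p - 1 = 65 = 5 × 13, not prime.
Hence p = 11 is a counterexample.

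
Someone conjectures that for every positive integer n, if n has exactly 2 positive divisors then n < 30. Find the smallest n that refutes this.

n = 31

We need the least positive integer n for which n has exactly 2 positive divisors but the claim fails.
For n = 2, 3, 5, 7, 11, 13, 17, 19, 23, 29 the conclusion holds.
n = 31: τ(31) = 2; 31 ≥ 30.
Hence n = 31 is a counterexample.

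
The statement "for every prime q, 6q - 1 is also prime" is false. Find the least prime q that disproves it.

q = 11

A counterexample is any prime q such that 6q - 1 is not prime; we check each in order.
The first 4 eligible values, up to q = 7, all satisfy the conclusion.
q = 11: 6q - 1 = 65 = 5 × 13, not prime.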